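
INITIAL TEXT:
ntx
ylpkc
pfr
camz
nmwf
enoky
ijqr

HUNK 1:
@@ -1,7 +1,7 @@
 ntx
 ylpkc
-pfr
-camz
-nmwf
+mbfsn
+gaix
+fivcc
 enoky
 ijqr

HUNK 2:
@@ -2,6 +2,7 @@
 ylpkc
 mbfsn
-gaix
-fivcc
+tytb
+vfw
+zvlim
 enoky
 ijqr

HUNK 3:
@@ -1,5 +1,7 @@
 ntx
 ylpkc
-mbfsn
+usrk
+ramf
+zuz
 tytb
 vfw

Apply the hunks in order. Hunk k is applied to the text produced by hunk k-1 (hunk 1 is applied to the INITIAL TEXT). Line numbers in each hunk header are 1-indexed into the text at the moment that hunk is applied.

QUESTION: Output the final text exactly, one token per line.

Answer: ntx
ylpkc
usrk
ramf
zuz
tytb
vfw
zvlim
enoky
ijqr

Derivation:
Hunk 1: at line 1 remove [pfr,camz,nmwf] add [mbfsn,gaix,fivcc] -> 7 lines: ntx ylpkc mbfsn gaix fivcc enoky ijqr
Hunk 2: at line 2 remove [gaix,fivcc] add [tytb,vfw,zvlim] -> 8 lines: ntx ylpkc mbfsn tytb vfw zvlim enoky ijqr
Hunk 3: at line 1 remove [mbfsn] add [usrk,ramf,zuz] -> 10 lines: ntx ylpkc usrk ramf zuz tytb vfw zvlim enoky ijqr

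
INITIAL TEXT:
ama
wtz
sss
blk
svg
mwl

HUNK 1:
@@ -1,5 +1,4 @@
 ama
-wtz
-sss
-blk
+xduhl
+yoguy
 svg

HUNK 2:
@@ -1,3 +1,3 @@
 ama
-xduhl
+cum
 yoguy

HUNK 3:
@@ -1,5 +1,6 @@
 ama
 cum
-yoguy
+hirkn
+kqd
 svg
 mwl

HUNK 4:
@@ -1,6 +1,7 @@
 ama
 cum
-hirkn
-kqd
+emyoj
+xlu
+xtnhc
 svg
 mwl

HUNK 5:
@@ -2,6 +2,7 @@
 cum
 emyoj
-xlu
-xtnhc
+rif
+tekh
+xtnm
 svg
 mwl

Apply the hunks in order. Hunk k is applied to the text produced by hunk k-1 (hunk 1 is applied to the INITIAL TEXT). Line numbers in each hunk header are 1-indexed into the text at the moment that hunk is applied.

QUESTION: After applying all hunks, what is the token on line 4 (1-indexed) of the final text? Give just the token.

Answer: rif

Derivation:
Hunk 1: at line 1 remove [wtz,sss,blk] add [xduhl,yoguy] -> 5 lines: ama xduhl yoguy svg mwl
Hunk 2: at line 1 remove [xduhl] add [cum] -> 5 lines: ama cum yoguy svg mwl
Hunk 3: at line 1 remove [yoguy] add [hirkn,kqd] -> 6 lines: ama cum hirkn kqd svg mwl
Hunk 4: at line 1 remove [hirkn,kqd] add [emyoj,xlu,xtnhc] -> 7 lines: ama cum emyoj xlu xtnhc svg mwl
Hunk 5: at line 2 remove [xlu,xtnhc] add [rif,tekh,xtnm] -> 8 lines: ama cum emyoj rif tekh xtnm svg mwl
Final line 4: rif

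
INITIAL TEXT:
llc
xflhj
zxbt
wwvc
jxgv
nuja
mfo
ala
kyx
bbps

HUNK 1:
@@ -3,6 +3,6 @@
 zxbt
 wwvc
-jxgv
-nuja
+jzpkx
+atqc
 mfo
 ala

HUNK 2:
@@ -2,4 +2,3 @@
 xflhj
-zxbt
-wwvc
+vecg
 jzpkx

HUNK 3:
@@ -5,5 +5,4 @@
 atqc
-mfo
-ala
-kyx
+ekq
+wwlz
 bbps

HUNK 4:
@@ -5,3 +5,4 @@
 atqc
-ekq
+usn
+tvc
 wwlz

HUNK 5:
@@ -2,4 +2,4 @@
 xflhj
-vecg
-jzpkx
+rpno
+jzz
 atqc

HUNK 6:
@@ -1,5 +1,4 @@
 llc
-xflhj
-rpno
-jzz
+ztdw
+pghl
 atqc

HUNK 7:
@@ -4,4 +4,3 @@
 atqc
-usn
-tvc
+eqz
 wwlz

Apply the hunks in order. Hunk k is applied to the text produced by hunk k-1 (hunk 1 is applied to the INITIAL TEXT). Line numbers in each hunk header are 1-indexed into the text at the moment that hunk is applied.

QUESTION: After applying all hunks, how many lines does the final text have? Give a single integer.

Hunk 1: at line 3 remove [jxgv,nuja] add [jzpkx,atqc] -> 10 lines: llc xflhj zxbt wwvc jzpkx atqc mfo ala kyx bbps
Hunk 2: at line 2 remove [zxbt,wwvc] add [vecg] -> 9 lines: llc xflhj vecg jzpkx atqc mfo ala kyx bbps
Hunk 3: at line 5 remove [mfo,ala,kyx] add [ekq,wwlz] -> 8 lines: llc xflhj vecg jzpkx atqc ekq wwlz bbps
Hunk 4: at line 5 remove [ekq] add [usn,tvc] -> 9 lines: llc xflhj vecg jzpkx atqc usn tvc wwlz bbps
Hunk 5: at line 2 remove [vecg,jzpkx] add [rpno,jzz] -> 9 lines: llc xflhj rpno jzz atqc usn tvc wwlz bbps
Hunk 6: at line 1 remove [xflhj,rpno,jzz] add [ztdw,pghl] -> 8 lines: llc ztdw pghl atqc usn tvc wwlz bbps
Hunk 7: at line 4 remove [usn,tvc] add [eqz] -> 7 lines: llc ztdw pghl atqc eqz wwlz bbps
Final line count: 7

Answer: 7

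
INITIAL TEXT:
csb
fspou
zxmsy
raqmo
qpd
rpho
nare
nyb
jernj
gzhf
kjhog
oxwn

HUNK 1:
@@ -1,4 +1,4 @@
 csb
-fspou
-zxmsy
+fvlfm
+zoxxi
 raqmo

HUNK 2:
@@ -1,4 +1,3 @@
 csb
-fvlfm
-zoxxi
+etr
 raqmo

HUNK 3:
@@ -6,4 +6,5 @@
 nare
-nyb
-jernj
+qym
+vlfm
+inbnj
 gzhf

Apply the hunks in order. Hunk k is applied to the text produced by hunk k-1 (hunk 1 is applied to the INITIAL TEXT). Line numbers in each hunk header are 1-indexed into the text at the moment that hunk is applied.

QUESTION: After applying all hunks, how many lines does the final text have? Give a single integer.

Answer: 12

Derivation:
Hunk 1: at line 1 remove [fspou,zxmsy] add [fvlfm,zoxxi] -> 12 lines: csb fvlfm zoxxi raqmo qpd rpho nare nyb jernj gzhf kjhog oxwn
Hunk 2: at line 1 remove [fvlfm,zoxxi] add [etr] -> 11 lines: csb etr raqmo qpd rpho nare nyb jernj gzhf kjhog oxwn
Hunk 3: at line 6 remove [nyb,jernj] add [qym,vlfm,inbnj] -> 12 lines: csb etr raqmo qpd rpho nare qym vlfm inbnj gzhf kjhog oxwn
Final line count: 12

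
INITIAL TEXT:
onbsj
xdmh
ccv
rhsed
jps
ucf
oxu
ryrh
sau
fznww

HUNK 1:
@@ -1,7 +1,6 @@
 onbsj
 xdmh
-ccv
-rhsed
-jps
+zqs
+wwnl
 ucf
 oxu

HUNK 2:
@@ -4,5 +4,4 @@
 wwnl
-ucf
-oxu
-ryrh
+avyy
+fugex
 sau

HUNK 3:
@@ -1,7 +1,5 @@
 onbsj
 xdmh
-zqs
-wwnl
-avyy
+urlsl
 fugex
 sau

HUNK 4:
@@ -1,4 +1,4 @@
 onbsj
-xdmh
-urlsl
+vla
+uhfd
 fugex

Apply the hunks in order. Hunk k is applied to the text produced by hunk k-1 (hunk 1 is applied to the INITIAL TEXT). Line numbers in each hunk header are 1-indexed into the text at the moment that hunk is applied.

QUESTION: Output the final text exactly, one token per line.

Hunk 1: at line 1 remove [ccv,rhsed,jps] add [zqs,wwnl] -> 9 lines: onbsj xdmh zqs wwnl ucf oxu ryrh sau fznww
Hunk 2: at line 4 remove [ucf,oxu,ryrh] add [avyy,fugex] -> 8 lines: onbsj xdmh zqs wwnl avyy fugex sau fznww
Hunk 3: at line 1 remove [zqs,wwnl,avyy] add [urlsl] -> 6 lines: onbsj xdmh urlsl fugex sau fznww
Hunk 4: at line 1 remove [xdmh,urlsl] add [vla,uhfd] -> 6 lines: onbsj vla uhfd fugex sau fznww

Answer: onbsj
vla
uhfd
fugex
sau
fznww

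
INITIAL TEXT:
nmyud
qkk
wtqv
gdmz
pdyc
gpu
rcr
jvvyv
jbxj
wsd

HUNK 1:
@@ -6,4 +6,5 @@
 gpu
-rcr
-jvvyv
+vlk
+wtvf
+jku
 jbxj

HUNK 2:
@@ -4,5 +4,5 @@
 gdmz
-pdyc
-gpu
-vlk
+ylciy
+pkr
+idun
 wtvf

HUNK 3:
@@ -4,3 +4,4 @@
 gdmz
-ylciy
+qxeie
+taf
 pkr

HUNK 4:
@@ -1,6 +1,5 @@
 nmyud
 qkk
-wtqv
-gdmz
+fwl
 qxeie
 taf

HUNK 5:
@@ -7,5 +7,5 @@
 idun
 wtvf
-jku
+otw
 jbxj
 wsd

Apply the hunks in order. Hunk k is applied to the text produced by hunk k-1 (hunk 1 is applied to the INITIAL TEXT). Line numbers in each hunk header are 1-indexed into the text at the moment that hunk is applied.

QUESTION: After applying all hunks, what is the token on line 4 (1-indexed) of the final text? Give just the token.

Answer: qxeie

Derivation:
Hunk 1: at line 6 remove [rcr,jvvyv] add [vlk,wtvf,jku] -> 11 lines: nmyud qkk wtqv gdmz pdyc gpu vlk wtvf jku jbxj wsd
Hunk 2: at line 4 remove [pdyc,gpu,vlk] add [ylciy,pkr,idun] -> 11 lines: nmyud qkk wtqv gdmz ylciy pkr idun wtvf jku jbxj wsd
Hunk 3: at line 4 remove [ylciy] add [qxeie,taf] -> 12 lines: nmyud qkk wtqv gdmz qxeie taf pkr idun wtvf jku jbxj wsd
Hunk 4: at line 1 remove [wtqv,gdmz] add [fwl] -> 11 lines: nmyud qkk fwl qxeie taf pkr idun wtvf jku jbxj wsd
Hunk 5: at line 7 remove [jku] add [otw] -> 11 lines: nmyud qkk fwl qxeie taf pkr idun wtvf otw jbxj wsd
Final line 4: qxeie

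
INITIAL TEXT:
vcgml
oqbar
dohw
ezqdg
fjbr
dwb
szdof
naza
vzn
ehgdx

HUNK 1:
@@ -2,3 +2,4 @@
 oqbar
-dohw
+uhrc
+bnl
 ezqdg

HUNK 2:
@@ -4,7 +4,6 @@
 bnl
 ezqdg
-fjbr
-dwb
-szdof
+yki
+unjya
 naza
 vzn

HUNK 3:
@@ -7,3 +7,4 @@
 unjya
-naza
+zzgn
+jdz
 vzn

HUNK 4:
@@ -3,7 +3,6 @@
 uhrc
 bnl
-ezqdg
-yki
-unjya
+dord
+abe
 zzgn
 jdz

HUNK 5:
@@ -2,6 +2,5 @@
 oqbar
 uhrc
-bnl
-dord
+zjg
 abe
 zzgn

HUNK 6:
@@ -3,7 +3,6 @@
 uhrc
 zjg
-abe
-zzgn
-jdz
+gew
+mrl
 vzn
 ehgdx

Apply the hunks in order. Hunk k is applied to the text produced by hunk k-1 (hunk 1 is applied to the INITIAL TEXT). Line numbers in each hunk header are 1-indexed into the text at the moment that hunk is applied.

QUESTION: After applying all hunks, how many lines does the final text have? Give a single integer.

Answer: 8

Derivation:
Hunk 1: at line 2 remove [dohw] add [uhrc,bnl] -> 11 lines: vcgml oqbar uhrc bnl ezqdg fjbr dwb szdof naza vzn ehgdx
Hunk 2: at line 4 remove [fjbr,dwb,szdof] add [yki,unjya] -> 10 lines: vcgml oqbar uhrc bnl ezqdg yki unjya naza vzn ehgdx
Hunk 3: at line 7 remove [naza] add [zzgn,jdz] -> 11 lines: vcgml oqbar uhrc bnl ezqdg yki unjya zzgn jdz vzn ehgdx
Hunk 4: at line 3 remove [ezqdg,yki,unjya] add [dord,abe] -> 10 lines: vcgml oqbar uhrc bnl dord abe zzgn jdz vzn ehgdx
Hunk 5: at line 2 remove [bnl,dord] add [zjg] -> 9 lines: vcgml oqbar uhrc zjg abe zzgn jdz vzn ehgdx
Hunk 6: at line 3 remove [abe,zzgn,jdz] add [gew,mrl] -> 8 lines: vcgml oqbar uhrc zjg gew mrl vzn ehgdx
Final line count: 8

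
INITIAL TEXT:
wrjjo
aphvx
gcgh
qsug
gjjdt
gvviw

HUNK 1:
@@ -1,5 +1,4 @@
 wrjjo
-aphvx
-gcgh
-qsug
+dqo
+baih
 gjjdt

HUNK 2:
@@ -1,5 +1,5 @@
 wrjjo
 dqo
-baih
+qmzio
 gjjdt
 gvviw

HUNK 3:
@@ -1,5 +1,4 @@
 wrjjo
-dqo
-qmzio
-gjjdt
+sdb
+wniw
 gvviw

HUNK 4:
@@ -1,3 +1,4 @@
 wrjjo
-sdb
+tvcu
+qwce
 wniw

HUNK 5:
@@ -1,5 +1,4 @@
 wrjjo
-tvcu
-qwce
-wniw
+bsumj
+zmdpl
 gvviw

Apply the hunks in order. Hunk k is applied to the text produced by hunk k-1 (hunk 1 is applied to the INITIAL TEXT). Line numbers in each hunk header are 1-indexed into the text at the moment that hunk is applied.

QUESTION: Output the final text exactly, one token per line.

Hunk 1: at line 1 remove [aphvx,gcgh,qsug] add [dqo,baih] -> 5 lines: wrjjo dqo baih gjjdt gvviw
Hunk 2: at line 1 remove [baih] add [qmzio] -> 5 lines: wrjjo dqo qmzio gjjdt gvviw
Hunk 3: at line 1 remove [dqo,qmzio,gjjdt] add [sdb,wniw] -> 4 lines: wrjjo sdb wniw gvviw
Hunk 4: at line 1 remove [sdb] add [tvcu,qwce] -> 5 lines: wrjjo tvcu qwce wniw gvviw
Hunk 5: at line 1 remove [tvcu,qwce,wniw] add [bsumj,zmdpl] -> 4 lines: wrjjo bsumj zmdpl gvviw

Answer: wrjjo
bsumj
zmdpl
gvviw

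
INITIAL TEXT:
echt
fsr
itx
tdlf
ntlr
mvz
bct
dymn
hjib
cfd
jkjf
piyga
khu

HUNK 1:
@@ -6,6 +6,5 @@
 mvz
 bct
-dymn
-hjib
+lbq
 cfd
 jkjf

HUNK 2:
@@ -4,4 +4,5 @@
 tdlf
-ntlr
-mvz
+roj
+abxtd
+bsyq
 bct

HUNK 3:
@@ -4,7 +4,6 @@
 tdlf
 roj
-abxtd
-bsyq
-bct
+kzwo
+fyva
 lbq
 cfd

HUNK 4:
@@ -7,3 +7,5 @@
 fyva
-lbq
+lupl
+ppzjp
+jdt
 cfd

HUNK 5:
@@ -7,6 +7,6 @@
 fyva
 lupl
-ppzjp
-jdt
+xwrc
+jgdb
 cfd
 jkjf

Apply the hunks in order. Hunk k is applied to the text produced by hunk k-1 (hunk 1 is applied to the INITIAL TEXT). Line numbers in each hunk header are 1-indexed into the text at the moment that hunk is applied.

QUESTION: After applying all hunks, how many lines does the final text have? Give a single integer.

Hunk 1: at line 6 remove [dymn,hjib] add [lbq] -> 12 lines: echt fsr itx tdlf ntlr mvz bct lbq cfd jkjf piyga khu
Hunk 2: at line 4 remove [ntlr,mvz] add [roj,abxtd,bsyq] -> 13 lines: echt fsr itx tdlf roj abxtd bsyq bct lbq cfd jkjf piyga khu
Hunk 3: at line 4 remove [abxtd,bsyq,bct] add [kzwo,fyva] -> 12 lines: echt fsr itx tdlf roj kzwo fyva lbq cfd jkjf piyga khu
Hunk 4: at line 7 remove [lbq] add [lupl,ppzjp,jdt] -> 14 lines: echt fsr itx tdlf roj kzwo fyva lupl ppzjp jdt cfd jkjf piyga khu
Hunk 5: at line 7 remove [ppzjp,jdt] add [xwrc,jgdb] -> 14 lines: echt fsr itx tdlf roj kzwo fyva lupl xwrc jgdb cfd jkjf piyga khu
Final line count: 14

Answer: 14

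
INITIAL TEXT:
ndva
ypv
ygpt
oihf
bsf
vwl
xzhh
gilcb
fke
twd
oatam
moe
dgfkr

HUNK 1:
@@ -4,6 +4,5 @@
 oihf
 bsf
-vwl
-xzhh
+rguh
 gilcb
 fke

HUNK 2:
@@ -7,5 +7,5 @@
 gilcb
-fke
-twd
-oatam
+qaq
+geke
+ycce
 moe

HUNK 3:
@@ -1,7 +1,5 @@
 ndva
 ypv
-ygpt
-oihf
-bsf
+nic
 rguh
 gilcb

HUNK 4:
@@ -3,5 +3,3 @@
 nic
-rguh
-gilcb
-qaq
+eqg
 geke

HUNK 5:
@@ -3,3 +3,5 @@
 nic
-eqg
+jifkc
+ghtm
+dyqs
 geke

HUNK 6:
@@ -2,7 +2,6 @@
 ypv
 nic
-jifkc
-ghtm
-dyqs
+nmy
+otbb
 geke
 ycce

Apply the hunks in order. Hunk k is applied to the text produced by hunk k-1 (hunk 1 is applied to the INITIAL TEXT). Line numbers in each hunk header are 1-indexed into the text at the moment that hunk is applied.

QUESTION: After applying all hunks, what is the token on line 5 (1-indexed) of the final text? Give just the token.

Hunk 1: at line 4 remove [vwl,xzhh] add [rguh] -> 12 lines: ndva ypv ygpt oihf bsf rguh gilcb fke twd oatam moe dgfkr
Hunk 2: at line 7 remove [fke,twd,oatam] add [qaq,geke,ycce] -> 12 lines: ndva ypv ygpt oihf bsf rguh gilcb qaq geke ycce moe dgfkr
Hunk 3: at line 1 remove [ygpt,oihf,bsf] add [nic] -> 10 lines: ndva ypv nic rguh gilcb qaq geke ycce moe dgfkr
Hunk 4: at line 3 remove [rguh,gilcb,qaq] add [eqg] -> 8 lines: ndva ypv nic eqg geke ycce moe dgfkr
Hunk 5: at line 3 remove [eqg] add [jifkc,ghtm,dyqs] -> 10 lines: ndva ypv nic jifkc ghtm dyqs geke ycce moe dgfkr
Hunk 6: at line 2 remove [jifkc,ghtm,dyqs] add [nmy,otbb] -> 9 lines: ndva ypv nic nmy otbb geke ycce moe dgfkr
Final line 5: otbb

Answer: otbb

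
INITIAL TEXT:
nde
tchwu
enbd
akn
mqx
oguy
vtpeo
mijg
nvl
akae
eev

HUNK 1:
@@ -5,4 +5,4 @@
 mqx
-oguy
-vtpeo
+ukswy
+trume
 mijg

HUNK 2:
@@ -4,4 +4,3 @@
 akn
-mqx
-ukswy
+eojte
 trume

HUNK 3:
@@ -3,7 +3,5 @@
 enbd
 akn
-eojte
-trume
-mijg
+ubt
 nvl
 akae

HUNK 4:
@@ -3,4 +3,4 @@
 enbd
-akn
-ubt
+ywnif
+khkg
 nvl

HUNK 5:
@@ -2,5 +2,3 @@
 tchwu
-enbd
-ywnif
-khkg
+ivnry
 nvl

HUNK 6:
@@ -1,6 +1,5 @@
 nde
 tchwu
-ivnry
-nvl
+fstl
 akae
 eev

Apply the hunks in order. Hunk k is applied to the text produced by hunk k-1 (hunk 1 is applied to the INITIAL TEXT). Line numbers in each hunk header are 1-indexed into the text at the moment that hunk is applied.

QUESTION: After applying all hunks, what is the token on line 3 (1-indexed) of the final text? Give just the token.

Answer: fstl

Derivation:
Hunk 1: at line 5 remove [oguy,vtpeo] add [ukswy,trume] -> 11 lines: nde tchwu enbd akn mqx ukswy trume mijg nvl akae eev
Hunk 2: at line 4 remove [mqx,ukswy] add [eojte] -> 10 lines: nde tchwu enbd akn eojte trume mijg nvl akae eev
Hunk 3: at line 3 remove [eojte,trume,mijg] add [ubt] -> 8 lines: nde tchwu enbd akn ubt nvl akae eev
Hunk 4: at line 3 remove [akn,ubt] add [ywnif,khkg] -> 8 lines: nde tchwu enbd ywnif khkg nvl akae eev
Hunk 5: at line 2 remove [enbd,ywnif,khkg] add [ivnry] -> 6 lines: nde tchwu ivnry nvl akae eev
Hunk 6: at line 1 remove [ivnry,nvl] add [fstl] -> 5 lines: nde tchwu fstl akae eev
Final line 3: fstl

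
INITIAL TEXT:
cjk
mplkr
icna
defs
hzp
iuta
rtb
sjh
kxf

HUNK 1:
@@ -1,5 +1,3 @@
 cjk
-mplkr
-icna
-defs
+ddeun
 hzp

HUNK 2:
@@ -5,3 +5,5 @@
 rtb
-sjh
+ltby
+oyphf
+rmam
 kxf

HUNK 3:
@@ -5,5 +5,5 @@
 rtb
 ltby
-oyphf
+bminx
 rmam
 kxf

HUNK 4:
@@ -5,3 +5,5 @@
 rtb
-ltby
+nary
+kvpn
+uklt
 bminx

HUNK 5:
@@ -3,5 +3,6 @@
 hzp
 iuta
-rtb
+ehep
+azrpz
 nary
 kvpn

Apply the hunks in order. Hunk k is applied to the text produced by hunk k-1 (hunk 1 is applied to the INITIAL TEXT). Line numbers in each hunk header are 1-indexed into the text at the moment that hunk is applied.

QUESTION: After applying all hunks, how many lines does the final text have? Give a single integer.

Hunk 1: at line 1 remove [mplkr,icna,defs] add [ddeun] -> 7 lines: cjk ddeun hzp iuta rtb sjh kxf
Hunk 2: at line 5 remove [sjh] add [ltby,oyphf,rmam] -> 9 lines: cjk ddeun hzp iuta rtb ltby oyphf rmam kxf
Hunk 3: at line 5 remove [oyphf] add [bminx] -> 9 lines: cjk ddeun hzp iuta rtb ltby bminx rmam kxf
Hunk 4: at line 5 remove [ltby] add [nary,kvpn,uklt] -> 11 lines: cjk ddeun hzp iuta rtb nary kvpn uklt bminx rmam kxf
Hunk 5: at line 3 remove [rtb] add [ehep,azrpz] -> 12 lines: cjk ddeun hzp iuta ehep azrpz nary kvpn uklt bminx rmam kxf
Final line count: 12

Answer: 12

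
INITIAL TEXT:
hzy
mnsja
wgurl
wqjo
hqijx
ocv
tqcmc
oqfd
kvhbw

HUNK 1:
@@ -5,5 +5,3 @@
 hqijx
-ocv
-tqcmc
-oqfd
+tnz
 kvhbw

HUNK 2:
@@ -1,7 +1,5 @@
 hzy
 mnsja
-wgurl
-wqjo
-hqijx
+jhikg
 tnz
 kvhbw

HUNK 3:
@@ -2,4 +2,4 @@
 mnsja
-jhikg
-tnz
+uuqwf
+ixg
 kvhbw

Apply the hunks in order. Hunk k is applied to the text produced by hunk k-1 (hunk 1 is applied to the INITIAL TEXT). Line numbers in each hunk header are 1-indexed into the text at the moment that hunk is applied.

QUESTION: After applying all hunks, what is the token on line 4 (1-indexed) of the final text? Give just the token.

Hunk 1: at line 5 remove [ocv,tqcmc,oqfd] add [tnz] -> 7 lines: hzy mnsja wgurl wqjo hqijx tnz kvhbw
Hunk 2: at line 1 remove [wgurl,wqjo,hqijx] add [jhikg] -> 5 lines: hzy mnsja jhikg tnz kvhbw
Hunk 3: at line 2 remove [jhikg,tnz] add [uuqwf,ixg] -> 5 lines: hzy mnsja uuqwf ixg kvhbw
Final line 4: ixg

Answer: ixg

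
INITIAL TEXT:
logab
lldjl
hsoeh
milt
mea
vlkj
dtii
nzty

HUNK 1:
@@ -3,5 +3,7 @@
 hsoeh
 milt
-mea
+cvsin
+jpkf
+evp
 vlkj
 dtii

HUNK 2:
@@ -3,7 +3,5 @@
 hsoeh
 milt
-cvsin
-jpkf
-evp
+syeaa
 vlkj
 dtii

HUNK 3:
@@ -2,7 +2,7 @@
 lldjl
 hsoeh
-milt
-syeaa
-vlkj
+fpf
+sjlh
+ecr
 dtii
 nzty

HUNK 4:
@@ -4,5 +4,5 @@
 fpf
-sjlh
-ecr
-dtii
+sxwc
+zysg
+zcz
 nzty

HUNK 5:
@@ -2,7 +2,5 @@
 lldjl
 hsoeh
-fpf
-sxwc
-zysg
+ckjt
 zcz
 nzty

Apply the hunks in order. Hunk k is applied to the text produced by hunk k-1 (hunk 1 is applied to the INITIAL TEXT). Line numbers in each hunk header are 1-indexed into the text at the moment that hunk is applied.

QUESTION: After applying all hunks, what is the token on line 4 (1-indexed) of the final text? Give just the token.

Answer: ckjt

Derivation:
Hunk 1: at line 3 remove [mea] add [cvsin,jpkf,evp] -> 10 lines: logab lldjl hsoeh milt cvsin jpkf evp vlkj dtii nzty
Hunk 2: at line 3 remove [cvsin,jpkf,evp] add [syeaa] -> 8 lines: logab lldjl hsoeh milt syeaa vlkj dtii nzty
Hunk 3: at line 2 remove [milt,syeaa,vlkj] add [fpf,sjlh,ecr] -> 8 lines: logab lldjl hsoeh fpf sjlh ecr dtii nzty
Hunk 4: at line 4 remove [sjlh,ecr,dtii] add [sxwc,zysg,zcz] -> 8 lines: logab lldjl hsoeh fpf sxwc zysg zcz nzty
Hunk 5: at line 2 remove [fpf,sxwc,zysg] add [ckjt] -> 6 lines: logab lldjl hsoeh ckjt zcz nzty
Final line 4: ckjt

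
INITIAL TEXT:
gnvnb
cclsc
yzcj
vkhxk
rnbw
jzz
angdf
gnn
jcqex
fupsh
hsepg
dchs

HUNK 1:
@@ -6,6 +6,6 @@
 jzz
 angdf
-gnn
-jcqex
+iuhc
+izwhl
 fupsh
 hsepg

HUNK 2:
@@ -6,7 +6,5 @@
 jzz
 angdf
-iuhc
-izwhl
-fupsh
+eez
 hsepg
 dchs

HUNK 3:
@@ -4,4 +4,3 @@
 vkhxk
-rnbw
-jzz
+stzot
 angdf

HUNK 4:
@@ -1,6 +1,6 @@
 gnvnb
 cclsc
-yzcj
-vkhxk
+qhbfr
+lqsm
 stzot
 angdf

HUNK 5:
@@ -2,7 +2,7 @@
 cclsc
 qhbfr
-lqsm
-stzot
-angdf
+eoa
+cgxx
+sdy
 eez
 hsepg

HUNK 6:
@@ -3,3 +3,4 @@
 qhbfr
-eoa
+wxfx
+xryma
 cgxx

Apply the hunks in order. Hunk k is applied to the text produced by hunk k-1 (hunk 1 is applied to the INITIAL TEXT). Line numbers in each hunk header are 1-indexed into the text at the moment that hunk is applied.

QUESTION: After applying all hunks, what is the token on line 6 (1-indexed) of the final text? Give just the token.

Answer: cgxx

Derivation:
Hunk 1: at line 6 remove [gnn,jcqex] add [iuhc,izwhl] -> 12 lines: gnvnb cclsc yzcj vkhxk rnbw jzz angdf iuhc izwhl fupsh hsepg dchs
Hunk 2: at line 6 remove [iuhc,izwhl,fupsh] add [eez] -> 10 lines: gnvnb cclsc yzcj vkhxk rnbw jzz angdf eez hsepg dchs
Hunk 3: at line 4 remove [rnbw,jzz] add [stzot] -> 9 lines: gnvnb cclsc yzcj vkhxk stzot angdf eez hsepg dchs
Hunk 4: at line 1 remove [yzcj,vkhxk] add [qhbfr,lqsm] -> 9 lines: gnvnb cclsc qhbfr lqsm stzot angdf eez hsepg dchs
Hunk 5: at line 2 remove [lqsm,stzot,angdf] add [eoa,cgxx,sdy] -> 9 lines: gnvnb cclsc qhbfr eoa cgxx sdy eez hsepg dchs
Hunk 6: at line 3 remove [eoa] add [wxfx,xryma] -> 10 lines: gnvnb cclsc qhbfr wxfx xryma cgxx sdy eez hsepg dchs
Final line 6: cgxx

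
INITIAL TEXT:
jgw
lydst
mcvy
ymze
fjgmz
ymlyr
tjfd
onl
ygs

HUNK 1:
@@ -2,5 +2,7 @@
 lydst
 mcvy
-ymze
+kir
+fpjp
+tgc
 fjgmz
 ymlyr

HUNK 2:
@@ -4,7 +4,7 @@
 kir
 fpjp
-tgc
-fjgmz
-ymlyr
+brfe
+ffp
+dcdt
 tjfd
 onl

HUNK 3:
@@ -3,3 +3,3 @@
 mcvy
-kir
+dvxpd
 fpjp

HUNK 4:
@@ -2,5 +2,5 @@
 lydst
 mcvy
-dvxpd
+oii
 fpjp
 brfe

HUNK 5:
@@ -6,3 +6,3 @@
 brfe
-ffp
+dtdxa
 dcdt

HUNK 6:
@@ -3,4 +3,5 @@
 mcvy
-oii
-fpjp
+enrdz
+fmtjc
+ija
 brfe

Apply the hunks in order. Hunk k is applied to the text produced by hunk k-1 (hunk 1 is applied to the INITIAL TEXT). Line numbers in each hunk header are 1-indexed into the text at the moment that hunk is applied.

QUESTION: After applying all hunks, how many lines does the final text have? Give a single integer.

Answer: 12

Derivation:
Hunk 1: at line 2 remove [ymze] add [kir,fpjp,tgc] -> 11 lines: jgw lydst mcvy kir fpjp tgc fjgmz ymlyr tjfd onl ygs
Hunk 2: at line 4 remove [tgc,fjgmz,ymlyr] add [brfe,ffp,dcdt] -> 11 lines: jgw lydst mcvy kir fpjp brfe ffp dcdt tjfd onl ygs
Hunk 3: at line 3 remove [kir] add [dvxpd] -> 11 lines: jgw lydst mcvy dvxpd fpjp brfe ffp dcdt tjfd onl ygs
Hunk 4: at line 2 remove [dvxpd] add [oii] -> 11 lines: jgw lydst mcvy oii fpjp brfe ffp dcdt tjfd onl ygs
Hunk 5: at line 6 remove [ffp] add [dtdxa] -> 11 lines: jgw lydst mcvy oii fpjp brfe dtdxa dcdt tjfd onl ygs
Hunk 6: at line 3 remove [oii,fpjp] add [enrdz,fmtjc,ija] -> 12 lines: jgw lydst mcvy enrdz fmtjc ija brfe dtdxa dcdt tjfd onl ygs
Final line count: 12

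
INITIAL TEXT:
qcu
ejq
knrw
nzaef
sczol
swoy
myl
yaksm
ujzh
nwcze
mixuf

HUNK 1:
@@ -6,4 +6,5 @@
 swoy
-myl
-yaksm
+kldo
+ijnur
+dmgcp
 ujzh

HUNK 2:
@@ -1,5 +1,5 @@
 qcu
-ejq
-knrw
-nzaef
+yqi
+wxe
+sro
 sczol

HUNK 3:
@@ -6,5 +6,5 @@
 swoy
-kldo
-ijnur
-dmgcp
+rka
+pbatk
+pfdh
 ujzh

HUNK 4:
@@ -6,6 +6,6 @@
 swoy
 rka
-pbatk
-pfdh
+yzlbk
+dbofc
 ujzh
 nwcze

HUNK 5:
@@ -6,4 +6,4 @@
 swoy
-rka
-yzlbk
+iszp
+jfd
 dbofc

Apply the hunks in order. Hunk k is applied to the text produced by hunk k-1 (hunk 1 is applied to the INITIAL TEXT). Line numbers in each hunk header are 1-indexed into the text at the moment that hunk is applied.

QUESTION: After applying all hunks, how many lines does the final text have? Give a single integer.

Hunk 1: at line 6 remove [myl,yaksm] add [kldo,ijnur,dmgcp] -> 12 lines: qcu ejq knrw nzaef sczol swoy kldo ijnur dmgcp ujzh nwcze mixuf
Hunk 2: at line 1 remove [ejq,knrw,nzaef] add [yqi,wxe,sro] -> 12 lines: qcu yqi wxe sro sczol swoy kldo ijnur dmgcp ujzh nwcze mixuf
Hunk 3: at line 6 remove [kldo,ijnur,dmgcp] add [rka,pbatk,pfdh] -> 12 lines: qcu yqi wxe sro sczol swoy rka pbatk pfdh ujzh nwcze mixuf
Hunk 4: at line 6 remove [pbatk,pfdh] add [yzlbk,dbofc] -> 12 lines: qcu yqi wxe sro sczol swoy rka yzlbk dbofc ujzh nwcze mixuf
Hunk 5: at line 6 remove [rka,yzlbk] add [iszp,jfd] -> 12 lines: qcu yqi wxe sro sczol swoy iszp jfd dbofc ujzh nwcze mixuf
Final line count: 12

Answer: 12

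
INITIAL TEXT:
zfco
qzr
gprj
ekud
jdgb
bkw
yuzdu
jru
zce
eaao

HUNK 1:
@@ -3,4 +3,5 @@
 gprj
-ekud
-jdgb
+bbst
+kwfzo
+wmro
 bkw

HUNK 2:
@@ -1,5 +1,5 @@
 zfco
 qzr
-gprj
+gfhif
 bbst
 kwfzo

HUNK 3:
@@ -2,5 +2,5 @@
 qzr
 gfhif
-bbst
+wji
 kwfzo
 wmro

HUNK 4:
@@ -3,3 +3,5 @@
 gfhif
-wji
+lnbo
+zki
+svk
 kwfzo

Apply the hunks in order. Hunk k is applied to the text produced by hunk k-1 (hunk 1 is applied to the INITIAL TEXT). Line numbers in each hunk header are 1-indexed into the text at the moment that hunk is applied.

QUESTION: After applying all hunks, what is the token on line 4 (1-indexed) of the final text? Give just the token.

Answer: lnbo

Derivation:
Hunk 1: at line 3 remove [ekud,jdgb] add [bbst,kwfzo,wmro] -> 11 lines: zfco qzr gprj bbst kwfzo wmro bkw yuzdu jru zce eaao
Hunk 2: at line 1 remove [gprj] add [gfhif] -> 11 lines: zfco qzr gfhif bbst kwfzo wmro bkw yuzdu jru zce eaao
Hunk 3: at line 2 remove [bbst] add [wji] -> 11 lines: zfco qzr gfhif wji kwfzo wmro bkw yuzdu jru zce eaao
Hunk 4: at line 3 remove [wji] add [lnbo,zki,svk] -> 13 lines: zfco qzr gfhif lnbo zki svk kwfzo wmro bkw yuzdu jru zce eaao
Final line 4: lnbo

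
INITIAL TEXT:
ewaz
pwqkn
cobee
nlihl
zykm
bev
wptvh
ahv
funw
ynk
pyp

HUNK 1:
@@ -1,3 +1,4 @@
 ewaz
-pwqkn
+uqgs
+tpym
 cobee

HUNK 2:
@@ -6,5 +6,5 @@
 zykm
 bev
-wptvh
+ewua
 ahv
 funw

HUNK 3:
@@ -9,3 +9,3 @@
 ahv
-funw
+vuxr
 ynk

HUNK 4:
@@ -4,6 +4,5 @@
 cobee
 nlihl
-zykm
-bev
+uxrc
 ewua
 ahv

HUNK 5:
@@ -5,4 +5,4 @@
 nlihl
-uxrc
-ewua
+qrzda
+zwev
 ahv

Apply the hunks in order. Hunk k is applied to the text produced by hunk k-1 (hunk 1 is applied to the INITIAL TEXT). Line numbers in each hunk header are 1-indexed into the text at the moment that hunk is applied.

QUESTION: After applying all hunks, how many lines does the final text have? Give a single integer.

Answer: 11

Derivation:
Hunk 1: at line 1 remove [pwqkn] add [uqgs,tpym] -> 12 lines: ewaz uqgs tpym cobee nlihl zykm bev wptvh ahv funw ynk pyp
Hunk 2: at line 6 remove [wptvh] add [ewua] -> 12 lines: ewaz uqgs tpym cobee nlihl zykm bev ewua ahv funw ynk pyp
Hunk 3: at line 9 remove [funw] add [vuxr] -> 12 lines: ewaz uqgs tpym cobee nlihl zykm bev ewua ahv vuxr ynk pyp
Hunk 4: at line 4 remove [zykm,bev] add [uxrc] -> 11 lines: ewaz uqgs tpym cobee nlihl uxrc ewua ahv vuxr ynk pyp
Hunk 5: at line 5 remove [uxrc,ewua] add [qrzda,zwev] -> 11 lines: ewaz uqgs tpym cobee nlihl qrzda zwev ahv vuxr ynk pyp
Final line count: 11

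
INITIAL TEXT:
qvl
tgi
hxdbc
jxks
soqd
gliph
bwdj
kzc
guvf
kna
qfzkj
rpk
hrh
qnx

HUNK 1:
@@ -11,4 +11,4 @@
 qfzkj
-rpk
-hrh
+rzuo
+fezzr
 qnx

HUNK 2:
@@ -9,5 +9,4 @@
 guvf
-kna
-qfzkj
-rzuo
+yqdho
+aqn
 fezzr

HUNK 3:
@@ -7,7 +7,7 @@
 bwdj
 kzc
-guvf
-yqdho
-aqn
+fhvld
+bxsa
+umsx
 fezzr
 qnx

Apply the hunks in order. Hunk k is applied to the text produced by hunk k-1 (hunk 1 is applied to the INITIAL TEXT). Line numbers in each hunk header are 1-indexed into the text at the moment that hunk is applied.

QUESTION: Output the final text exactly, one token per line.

Hunk 1: at line 11 remove [rpk,hrh] add [rzuo,fezzr] -> 14 lines: qvl tgi hxdbc jxks soqd gliph bwdj kzc guvf kna qfzkj rzuo fezzr qnx
Hunk 2: at line 9 remove [kna,qfzkj,rzuo] add [yqdho,aqn] -> 13 lines: qvl tgi hxdbc jxks soqd gliph bwdj kzc guvf yqdho aqn fezzr qnx
Hunk 3: at line 7 remove [guvf,yqdho,aqn] add [fhvld,bxsa,umsx] -> 13 lines: qvl tgi hxdbc jxks soqd gliph bwdj kzc fhvld bxsa umsx fezzr qnx

Answer: qvl
tgi
hxdbc
jxks
soqd
gliph
bwdj
kzc
fhvld
bxsa
umsx
fezzr
qnx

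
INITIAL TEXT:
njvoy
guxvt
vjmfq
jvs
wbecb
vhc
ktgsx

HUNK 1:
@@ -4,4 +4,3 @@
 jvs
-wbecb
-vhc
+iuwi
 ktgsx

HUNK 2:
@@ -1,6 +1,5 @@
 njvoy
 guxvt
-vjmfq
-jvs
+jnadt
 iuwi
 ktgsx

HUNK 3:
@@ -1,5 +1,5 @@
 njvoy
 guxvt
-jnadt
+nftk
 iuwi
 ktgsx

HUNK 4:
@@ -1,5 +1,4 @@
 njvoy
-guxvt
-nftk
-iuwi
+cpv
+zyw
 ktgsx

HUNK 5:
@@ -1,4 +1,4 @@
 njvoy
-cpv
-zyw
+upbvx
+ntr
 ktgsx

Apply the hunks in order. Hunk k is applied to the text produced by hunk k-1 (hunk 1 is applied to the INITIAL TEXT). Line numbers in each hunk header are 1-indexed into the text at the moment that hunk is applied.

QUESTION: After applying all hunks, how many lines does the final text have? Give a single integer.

Answer: 4

Derivation:
Hunk 1: at line 4 remove [wbecb,vhc] add [iuwi] -> 6 lines: njvoy guxvt vjmfq jvs iuwi ktgsx
Hunk 2: at line 1 remove [vjmfq,jvs] add [jnadt] -> 5 lines: njvoy guxvt jnadt iuwi ktgsx
Hunk 3: at line 1 remove [jnadt] add [nftk] -> 5 lines: njvoy guxvt nftk iuwi ktgsx
Hunk 4: at line 1 remove [guxvt,nftk,iuwi] add [cpv,zyw] -> 4 lines: njvoy cpv zyw ktgsx
Hunk 5: at line 1 remove [cpv,zyw] add [upbvx,ntr] -> 4 lines: njvoy upbvx ntr ktgsx
Final line count: 4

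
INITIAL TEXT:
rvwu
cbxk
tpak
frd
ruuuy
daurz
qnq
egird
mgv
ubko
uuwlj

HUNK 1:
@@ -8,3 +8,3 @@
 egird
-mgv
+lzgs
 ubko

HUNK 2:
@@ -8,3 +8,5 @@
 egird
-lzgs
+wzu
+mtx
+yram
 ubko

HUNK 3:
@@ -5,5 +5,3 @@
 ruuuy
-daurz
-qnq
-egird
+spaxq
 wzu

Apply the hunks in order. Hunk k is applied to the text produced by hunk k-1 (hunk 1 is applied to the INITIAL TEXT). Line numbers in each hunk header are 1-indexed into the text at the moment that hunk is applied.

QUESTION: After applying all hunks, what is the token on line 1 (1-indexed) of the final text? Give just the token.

Answer: rvwu

Derivation:
Hunk 1: at line 8 remove [mgv] add [lzgs] -> 11 lines: rvwu cbxk tpak frd ruuuy daurz qnq egird lzgs ubko uuwlj
Hunk 2: at line 8 remove [lzgs] add [wzu,mtx,yram] -> 13 lines: rvwu cbxk tpak frd ruuuy daurz qnq egird wzu mtx yram ubko uuwlj
Hunk 3: at line 5 remove [daurz,qnq,egird] add [spaxq] -> 11 lines: rvwu cbxk tpak frd ruuuy spaxq wzu mtx yram ubko uuwlj
Final line 1: rvwu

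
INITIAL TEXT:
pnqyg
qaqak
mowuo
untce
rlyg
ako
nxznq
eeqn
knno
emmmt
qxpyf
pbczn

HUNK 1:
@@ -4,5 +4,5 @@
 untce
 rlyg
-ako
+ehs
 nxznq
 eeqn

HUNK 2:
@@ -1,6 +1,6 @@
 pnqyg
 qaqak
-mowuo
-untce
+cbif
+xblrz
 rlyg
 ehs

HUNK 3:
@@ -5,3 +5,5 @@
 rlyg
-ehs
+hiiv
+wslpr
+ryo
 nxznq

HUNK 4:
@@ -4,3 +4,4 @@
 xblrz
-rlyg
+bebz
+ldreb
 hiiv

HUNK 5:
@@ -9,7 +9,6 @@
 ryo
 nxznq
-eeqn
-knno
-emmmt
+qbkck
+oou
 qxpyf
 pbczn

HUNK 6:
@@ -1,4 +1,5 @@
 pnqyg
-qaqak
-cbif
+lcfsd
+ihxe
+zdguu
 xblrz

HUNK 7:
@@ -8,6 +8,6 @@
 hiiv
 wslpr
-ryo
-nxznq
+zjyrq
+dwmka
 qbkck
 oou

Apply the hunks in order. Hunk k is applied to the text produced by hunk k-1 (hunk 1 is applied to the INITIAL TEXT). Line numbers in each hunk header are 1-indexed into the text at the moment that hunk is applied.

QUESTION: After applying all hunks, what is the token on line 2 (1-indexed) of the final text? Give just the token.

Answer: lcfsd

Derivation:
Hunk 1: at line 4 remove [ako] add [ehs] -> 12 lines: pnqyg qaqak mowuo untce rlyg ehs nxznq eeqn knno emmmt qxpyf pbczn
Hunk 2: at line 1 remove [mowuo,untce] add [cbif,xblrz] -> 12 lines: pnqyg qaqak cbif xblrz rlyg ehs nxznq eeqn knno emmmt qxpyf pbczn
Hunk 3: at line 5 remove [ehs] add [hiiv,wslpr,ryo] -> 14 lines: pnqyg qaqak cbif xblrz rlyg hiiv wslpr ryo nxznq eeqn knno emmmt qxpyf pbczn
Hunk 4: at line 4 remove [rlyg] add [bebz,ldreb] -> 15 lines: pnqyg qaqak cbif xblrz bebz ldreb hiiv wslpr ryo nxznq eeqn knno emmmt qxpyf pbczn
Hunk 5: at line 9 remove [eeqn,knno,emmmt] add [qbkck,oou] -> 14 lines: pnqyg qaqak cbif xblrz bebz ldreb hiiv wslpr ryo nxznq qbkck oou qxpyf pbczn
Hunk 6: at line 1 remove [qaqak,cbif] add [lcfsd,ihxe,zdguu] -> 15 lines: pnqyg lcfsd ihxe zdguu xblrz bebz ldreb hiiv wslpr ryo nxznq qbkck oou qxpyf pbczn
Hunk 7: at line 8 remove [ryo,nxznq] add [zjyrq,dwmka] -> 15 lines: pnqyg lcfsd ihxe zdguu xblrz bebz ldreb hiiv wslpr zjyrq dwmka qbkck oou qxpyf pbczn
Final line 2: lcfsd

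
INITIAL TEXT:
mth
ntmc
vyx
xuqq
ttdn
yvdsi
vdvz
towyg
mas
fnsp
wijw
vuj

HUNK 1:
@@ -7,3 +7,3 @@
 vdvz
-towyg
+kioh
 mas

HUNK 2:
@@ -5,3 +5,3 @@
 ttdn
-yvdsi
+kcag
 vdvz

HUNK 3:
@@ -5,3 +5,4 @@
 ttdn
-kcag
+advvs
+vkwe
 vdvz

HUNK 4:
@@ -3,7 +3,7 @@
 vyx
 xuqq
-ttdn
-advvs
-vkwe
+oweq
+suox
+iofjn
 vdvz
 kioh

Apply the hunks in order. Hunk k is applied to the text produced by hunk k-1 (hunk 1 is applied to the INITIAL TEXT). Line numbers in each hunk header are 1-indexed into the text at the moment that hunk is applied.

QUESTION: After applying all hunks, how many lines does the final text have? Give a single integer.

Answer: 13

Derivation:
Hunk 1: at line 7 remove [towyg] add [kioh] -> 12 lines: mth ntmc vyx xuqq ttdn yvdsi vdvz kioh mas fnsp wijw vuj
Hunk 2: at line 5 remove [yvdsi] add [kcag] -> 12 lines: mth ntmc vyx xuqq ttdn kcag vdvz kioh mas fnsp wijw vuj
Hunk 3: at line 5 remove [kcag] add [advvs,vkwe] -> 13 lines: mth ntmc vyx xuqq ttdn advvs vkwe vdvz kioh mas fnsp wijw vuj
Hunk 4: at line 3 remove [ttdn,advvs,vkwe] add [oweq,suox,iofjn] -> 13 lines: mth ntmc vyx xuqq oweq suox iofjn vdvz kioh mas fnsp wijw vuj
Final line count: 13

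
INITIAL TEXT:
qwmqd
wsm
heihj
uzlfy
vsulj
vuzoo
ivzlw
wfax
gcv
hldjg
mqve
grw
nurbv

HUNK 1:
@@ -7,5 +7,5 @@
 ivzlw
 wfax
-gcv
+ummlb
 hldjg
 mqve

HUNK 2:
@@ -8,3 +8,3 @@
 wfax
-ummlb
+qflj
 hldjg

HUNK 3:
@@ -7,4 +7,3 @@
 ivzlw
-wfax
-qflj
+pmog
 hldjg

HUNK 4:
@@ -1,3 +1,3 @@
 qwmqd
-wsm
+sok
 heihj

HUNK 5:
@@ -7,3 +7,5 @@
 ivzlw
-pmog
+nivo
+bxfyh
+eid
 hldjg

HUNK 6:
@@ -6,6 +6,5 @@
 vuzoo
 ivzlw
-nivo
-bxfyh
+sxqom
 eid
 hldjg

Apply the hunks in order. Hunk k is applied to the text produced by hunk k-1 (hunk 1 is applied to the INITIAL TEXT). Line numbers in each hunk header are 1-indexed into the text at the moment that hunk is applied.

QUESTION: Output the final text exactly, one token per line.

Hunk 1: at line 7 remove [gcv] add [ummlb] -> 13 lines: qwmqd wsm heihj uzlfy vsulj vuzoo ivzlw wfax ummlb hldjg mqve grw nurbv
Hunk 2: at line 8 remove [ummlb] add [qflj] -> 13 lines: qwmqd wsm heihj uzlfy vsulj vuzoo ivzlw wfax qflj hldjg mqve grw nurbv
Hunk 3: at line 7 remove [wfax,qflj] add [pmog] -> 12 lines: qwmqd wsm heihj uzlfy vsulj vuzoo ivzlw pmog hldjg mqve grw nurbv
Hunk 4: at line 1 remove [wsm] add [sok] -> 12 lines: qwmqd sok heihj uzlfy vsulj vuzoo ivzlw pmog hldjg mqve grw nurbv
Hunk 5: at line 7 remove [pmog] add [nivo,bxfyh,eid] -> 14 lines: qwmqd sok heihj uzlfy vsulj vuzoo ivzlw nivo bxfyh eid hldjg mqve grw nurbv
Hunk 6: at line 6 remove [nivo,bxfyh] add [sxqom] -> 13 lines: qwmqd sok heihj uzlfy vsulj vuzoo ivzlw sxqom eid hldjg mqve grw nurbv

Answer: qwmqd
sok
heihj
uzlfy
vsulj
vuzoo
ivzlw
sxqom
eid
hldjg
mqve
grw
nurbv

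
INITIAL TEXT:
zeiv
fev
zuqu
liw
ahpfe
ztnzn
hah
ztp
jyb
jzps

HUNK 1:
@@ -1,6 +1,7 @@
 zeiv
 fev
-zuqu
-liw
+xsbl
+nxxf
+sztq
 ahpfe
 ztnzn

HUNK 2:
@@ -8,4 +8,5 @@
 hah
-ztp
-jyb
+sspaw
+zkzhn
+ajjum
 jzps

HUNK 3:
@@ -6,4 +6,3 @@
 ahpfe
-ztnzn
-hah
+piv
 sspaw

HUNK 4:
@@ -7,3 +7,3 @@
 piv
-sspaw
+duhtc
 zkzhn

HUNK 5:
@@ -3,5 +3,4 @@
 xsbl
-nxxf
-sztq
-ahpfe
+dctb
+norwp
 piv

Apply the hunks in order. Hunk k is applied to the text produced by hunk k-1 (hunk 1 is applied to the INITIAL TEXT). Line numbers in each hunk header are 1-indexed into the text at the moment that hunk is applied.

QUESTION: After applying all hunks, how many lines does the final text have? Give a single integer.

Answer: 10

Derivation:
Hunk 1: at line 1 remove [zuqu,liw] add [xsbl,nxxf,sztq] -> 11 lines: zeiv fev xsbl nxxf sztq ahpfe ztnzn hah ztp jyb jzps
Hunk 2: at line 8 remove [ztp,jyb] add [sspaw,zkzhn,ajjum] -> 12 lines: zeiv fev xsbl nxxf sztq ahpfe ztnzn hah sspaw zkzhn ajjum jzps
Hunk 3: at line 6 remove [ztnzn,hah] add [piv] -> 11 lines: zeiv fev xsbl nxxf sztq ahpfe piv sspaw zkzhn ajjum jzps
Hunk 4: at line 7 remove [sspaw] add [duhtc] -> 11 lines: zeiv fev xsbl nxxf sztq ahpfe piv duhtc zkzhn ajjum jzps
Hunk 5: at line 3 remove [nxxf,sztq,ahpfe] add [dctb,norwp] -> 10 lines: zeiv fev xsbl dctb norwp piv duhtc zkzhn ajjum jzps
Final line count: 10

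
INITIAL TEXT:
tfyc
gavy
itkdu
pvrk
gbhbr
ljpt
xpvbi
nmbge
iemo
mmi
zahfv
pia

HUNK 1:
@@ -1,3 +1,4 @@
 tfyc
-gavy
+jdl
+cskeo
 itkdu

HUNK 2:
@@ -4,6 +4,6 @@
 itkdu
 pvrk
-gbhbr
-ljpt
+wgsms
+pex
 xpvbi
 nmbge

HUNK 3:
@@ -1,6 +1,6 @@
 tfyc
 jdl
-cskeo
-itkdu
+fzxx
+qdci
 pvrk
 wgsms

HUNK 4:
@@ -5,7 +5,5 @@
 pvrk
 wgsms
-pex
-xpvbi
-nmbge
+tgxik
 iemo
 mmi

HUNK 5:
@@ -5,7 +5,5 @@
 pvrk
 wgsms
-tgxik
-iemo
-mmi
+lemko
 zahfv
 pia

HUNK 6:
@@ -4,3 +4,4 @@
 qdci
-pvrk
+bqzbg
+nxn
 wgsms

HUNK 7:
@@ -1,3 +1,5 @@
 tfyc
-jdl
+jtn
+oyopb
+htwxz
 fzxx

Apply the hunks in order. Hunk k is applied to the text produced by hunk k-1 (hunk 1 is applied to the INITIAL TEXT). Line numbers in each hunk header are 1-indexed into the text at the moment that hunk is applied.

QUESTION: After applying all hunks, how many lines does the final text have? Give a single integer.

Hunk 1: at line 1 remove [gavy] add [jdl,cskeo] -> 13 lines: tfyc jdl cskeo itkdu pvrk gbhbr ljpt xpvbi nmbge iemo mmi zahfv pia
Hunk 2: at line 4 remove [gbhbr,ljpt] add [wgsms,pex] -> 13 lines: tfyc jdl cskeo itkdu pvrk wgsms pex xpvbi nmbge iemo mmi zahfv pia
Hunk 3: at line 1 remove [cskeo,itkdu] add [fzxx,qdci] -> 13 lines: tfyc jdl fzxx qdci pvrk wgsms pex xpvbi nmbge iemo mmi zahfv pia
Hunk 4: at line 5 remove [pex,xpvbi,nmbge] add [tgxik] -> 11 lines: tfyc jdl fzxx qdci pvrk wgsms tgxik iemo mmi zahfv pia
Hunk 5: at line 5 remove [tgxik,iemo,mmi] add [lemko] -> 9 lines: tfyc jdl fzxx qdci pvrk wgsms lemko zahfv pia
Hunk 6: at line 4 remove [pvrk] add [bqzbg,nxn] -> 10 lines: tfyc jdl fzxx qdci bqzbg nxn wgsms lemko zahfv pia
Hunk 7: at line 1 remove [jdl] add [jtn,oyopb,htwxz] -> 12 lines: tfyc jtn oyopb htwxz fzxx qdci bqzbg nxn wgsms lemko zahfv pia
Final line count: 12

Answer: 12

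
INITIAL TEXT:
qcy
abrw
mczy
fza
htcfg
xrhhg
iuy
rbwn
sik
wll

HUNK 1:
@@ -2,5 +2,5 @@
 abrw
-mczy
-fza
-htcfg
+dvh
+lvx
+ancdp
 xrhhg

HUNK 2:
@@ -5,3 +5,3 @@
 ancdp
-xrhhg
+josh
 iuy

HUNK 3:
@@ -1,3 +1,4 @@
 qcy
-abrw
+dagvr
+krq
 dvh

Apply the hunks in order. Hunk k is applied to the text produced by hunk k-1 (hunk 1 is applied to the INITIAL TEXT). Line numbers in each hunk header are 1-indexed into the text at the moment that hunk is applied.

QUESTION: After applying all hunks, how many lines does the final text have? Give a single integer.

Hunk 1: at line 2 remove [mczy,fza,htcfg] add [dvh,lvx,ancdp] -> 10 lines: qcy abrw dvh lvx ancdp xrhhg iuy rbwn sik wll
Hunk 2: at line 5 remove [xrhhg] add [josh] -> 10 lines: qcy abrw dvh lvx ancdp josh iuy rbwn sik wll
Hunk 3: at line 1 remove [abrw] add [dagvr,krq] -> 11 lines: qcy dagvr krq dvh lvx ancdp josh iuy rbwn sik wll
Final line count: 11

Answer: 11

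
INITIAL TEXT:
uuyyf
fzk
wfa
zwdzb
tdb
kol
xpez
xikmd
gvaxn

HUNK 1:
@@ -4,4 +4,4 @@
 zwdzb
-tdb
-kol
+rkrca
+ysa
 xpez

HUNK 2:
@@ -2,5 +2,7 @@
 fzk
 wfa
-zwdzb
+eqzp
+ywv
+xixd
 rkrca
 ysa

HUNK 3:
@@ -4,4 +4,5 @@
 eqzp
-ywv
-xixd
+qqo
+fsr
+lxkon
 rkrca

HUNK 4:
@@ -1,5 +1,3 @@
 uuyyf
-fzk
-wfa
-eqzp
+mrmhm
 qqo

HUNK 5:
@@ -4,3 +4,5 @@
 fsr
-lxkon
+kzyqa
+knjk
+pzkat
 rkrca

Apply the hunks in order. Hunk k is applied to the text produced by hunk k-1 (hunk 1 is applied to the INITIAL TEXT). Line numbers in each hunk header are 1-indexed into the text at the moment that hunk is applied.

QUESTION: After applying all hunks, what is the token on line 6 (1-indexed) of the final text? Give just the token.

Answer: knjk

Derivation:
Hunk 1: at line 4 remove [tdb,kol] add [rkrca,ysa] -> 9 lines: uuyyf fzk wfa zwdzb rkrca ysa xpez xikmd gvaxn
Hunk 2: at line 2 remove [zwdzb] add [eqzp,ywv,xixd] -> 11 lines: uuyyf fzk wfa eqzp ywv xixd rkrca ysa xpez xikmd gvaxn
Hunk 3: at line 4 remove [ywv,xixd] add [qqo,fsr,lxkon] -> 12 lines: uuyyf fzk wfa eqzp qqo fsr lxkon rkrca ysa xpez xikmd gvaxn
Hunk 4: at line 1 remove [fzk,wfa,eqzp] add [mrmhm] -> 10 lines: uuyyf mrmhm qqo fsr lxkon rkrca ysa xpez xikmd gvaxn
Hunk 5: at line 4 remove [lxkon] add [kzyqa,knjk,pzkat] -> 12 lines: uuyyf mrmhm qqo fsr kzyqa knjk pzkat rkrca ysa xpez xikmd gvaxn
Final line 6: knjk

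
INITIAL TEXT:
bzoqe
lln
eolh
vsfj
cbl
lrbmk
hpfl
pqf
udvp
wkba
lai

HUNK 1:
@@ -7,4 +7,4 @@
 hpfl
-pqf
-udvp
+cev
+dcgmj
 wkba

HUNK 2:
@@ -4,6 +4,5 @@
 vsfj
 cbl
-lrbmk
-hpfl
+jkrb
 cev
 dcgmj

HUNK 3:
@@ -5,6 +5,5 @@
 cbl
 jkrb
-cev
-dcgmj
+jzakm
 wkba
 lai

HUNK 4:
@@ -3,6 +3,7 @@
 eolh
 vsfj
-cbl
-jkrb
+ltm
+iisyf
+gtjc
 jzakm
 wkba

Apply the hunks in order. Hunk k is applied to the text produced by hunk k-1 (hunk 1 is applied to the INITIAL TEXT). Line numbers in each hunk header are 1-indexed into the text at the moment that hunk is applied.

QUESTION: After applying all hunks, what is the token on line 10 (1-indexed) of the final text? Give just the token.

Answer: lai

Derivation:
Hunk 1: at line 7 remove [pqf,udvp] add [cev,dcgmj] -> 11 lines: bzoqe lln eolh vsfj cbl lrbmk hpfl cev dcgmj wkba lai
Hunk 2: at line 4 remove [lrbmk,hpfl] add [jkrb] -> 10 lines: bzoqe lln eolh vsfj cbl jkrb cev dcgmj wkba lai
Hunk 3: at line 5 remove [cev,dcgmj] add [jzakm] -> 9 lines: bzoqe lln eolh vsfj cbl jkrb jzakm wkba lai
Hunk 4: at line 3 remove [cbl,jkrb] add [ltm,iisyf,gtjc] -> 10 lines: bzoqe lln eolh vsfj ltm iisyf gtjc jzakm wkba lai
Final line 10: lai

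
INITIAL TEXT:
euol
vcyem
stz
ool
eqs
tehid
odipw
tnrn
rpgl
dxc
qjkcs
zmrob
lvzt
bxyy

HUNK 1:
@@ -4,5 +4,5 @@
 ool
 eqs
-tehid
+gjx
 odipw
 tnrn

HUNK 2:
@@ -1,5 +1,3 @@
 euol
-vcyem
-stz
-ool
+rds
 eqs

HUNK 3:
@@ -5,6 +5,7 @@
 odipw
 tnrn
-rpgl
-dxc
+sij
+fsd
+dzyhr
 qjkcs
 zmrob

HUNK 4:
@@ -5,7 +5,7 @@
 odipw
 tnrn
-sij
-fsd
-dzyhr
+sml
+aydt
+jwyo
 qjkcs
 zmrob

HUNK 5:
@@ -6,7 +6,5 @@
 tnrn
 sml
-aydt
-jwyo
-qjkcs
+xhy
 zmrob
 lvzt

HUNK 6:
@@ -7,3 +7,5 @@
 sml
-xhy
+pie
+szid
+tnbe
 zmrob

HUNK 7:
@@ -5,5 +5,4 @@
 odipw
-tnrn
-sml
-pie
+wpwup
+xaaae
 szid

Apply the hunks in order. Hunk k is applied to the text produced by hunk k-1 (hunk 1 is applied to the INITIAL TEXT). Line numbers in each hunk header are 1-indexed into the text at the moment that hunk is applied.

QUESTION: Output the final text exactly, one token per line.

Answer: euol
rds
eqs
gjx
odipw
wpwup
xaaae
szid
tnbe
zmrob
lvzt
bxyy

Derivation:
Hunk 1: at line 4 remove [tehid] add [gjx] -> 14 lines: euol vcyem stz ool eqs gjx odipw tnrn rpgl dxc qjkcs zmrob lvzt bxyy
Hunk 2: at line 1 remove [vcyem,stz,ool] add [rds] -> 12 lines: euol rds eqs gjx odipw tnrn rpgl dxc qjkcs zmrob lvzt bxyy
Hunk 3: at line 5 remove [rpgl,dxc] add [sij,fsd,dzyhr] -> 13 lines: euol rds eqs gjx odipw tnrn sij fsd dzyhr qjkcs zmrob lvzt bxyy
Hunk 4: at line 5 remove [sij,fsd,dzyhr] add [sml,aydt,jwyo] -> 13 lines: euol rds eqs gjx odipw tnrn sml aydt jwyo qjkcs zmrob lvzt bxyy
Hunk 5: at line 6 remove [aydt,jwyo,qjkcs] add [xhy] -> 11 lines: euol rds eqs gjx odipw tnrn sml xhy zmrob lvzt bxyy
Hunk 6: at line 7 remove [xhy] add [pie,szid,tnbe] -> 13 lines: euol rds eqs gjx odipw tnrn sml pie szid tnbe zmrob lvzt bxyy
Hunk 7: at line 5 remove [tnrn,sml,pie] add [wpwup,xaaae] -> 12 lines: euol rds eqs gjx odipw wpwup xaaae szid tnbe zmrob lvzt bxyy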